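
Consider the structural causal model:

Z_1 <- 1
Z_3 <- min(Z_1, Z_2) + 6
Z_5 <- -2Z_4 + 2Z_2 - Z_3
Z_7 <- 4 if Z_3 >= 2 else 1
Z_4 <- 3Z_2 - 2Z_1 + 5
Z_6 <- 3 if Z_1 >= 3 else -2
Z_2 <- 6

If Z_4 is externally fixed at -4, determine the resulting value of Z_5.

13

Intervening sets Z_4 = -4 and removes its equation (Z_4 <- 3Z_2 - 2Z_1 + 5).
Z_3 = min(Z_1, Z_2) + 6  [with Z_1=1, Z_2=6]  = 7
Z_5 = -2Z_4 + 2Z_2 - Z_3  [with Z_4=-4, Z_2=6, Z_3=7]  = 13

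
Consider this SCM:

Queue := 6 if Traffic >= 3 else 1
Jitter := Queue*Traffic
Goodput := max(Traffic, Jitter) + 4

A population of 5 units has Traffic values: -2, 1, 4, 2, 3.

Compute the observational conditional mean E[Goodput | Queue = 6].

Conditioning on Queue=6 selects the 2 unit(s) with Traffic ∈ {4, 3}. Their Goodput values: 28, 22. Mean = 25.

25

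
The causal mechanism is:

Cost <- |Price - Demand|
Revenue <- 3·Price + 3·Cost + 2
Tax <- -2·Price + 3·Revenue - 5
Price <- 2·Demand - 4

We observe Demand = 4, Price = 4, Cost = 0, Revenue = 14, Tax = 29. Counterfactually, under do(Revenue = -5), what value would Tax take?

-28

Intervening sets Revenue = -5 and removes its equation (Revenue <- 3·Price + 3·Cost + 2).
Price = 2·Demand - 4  [with Demand=4]  = 4
Tax = -2·Price + 3·Revenue - 5  [with Price=4, Revenue=-5]  = -28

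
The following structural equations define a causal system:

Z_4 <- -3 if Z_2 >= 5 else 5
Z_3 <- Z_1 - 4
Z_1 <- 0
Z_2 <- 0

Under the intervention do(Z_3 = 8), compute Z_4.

5

The intervention breaks the incoming arrows to Z_3: Z_3 <- Z_1 - 4 no longer applies, and Z_3 = 8.
Z_4 is not downstream of the intervention, so its value is determined by the original equations.
Z_4 = -3 if Z_2 >= 5 else 5  [with Z_2=0]  = 5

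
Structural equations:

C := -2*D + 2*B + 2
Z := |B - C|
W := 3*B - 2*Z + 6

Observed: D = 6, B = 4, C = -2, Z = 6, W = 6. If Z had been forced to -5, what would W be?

Intervening sets Z = -5 and removes its equation (Z := |B - C|).
W = 3*B - 2*Z + 6  [with B=4, Z=-5]  = 28

28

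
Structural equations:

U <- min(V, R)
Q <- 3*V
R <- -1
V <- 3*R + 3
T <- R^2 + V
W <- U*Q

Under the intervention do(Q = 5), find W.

The intervention breaks the incoming arrows to Q: Q <- 3*V no longer applies, and Q = 5.
V = 3*R + 3  [with R=-1]  = 0
U = min(V, R)  [with V=0, R=-1]  = -1
W = U*Q  [with U=-1, Q=5]  = -5

-5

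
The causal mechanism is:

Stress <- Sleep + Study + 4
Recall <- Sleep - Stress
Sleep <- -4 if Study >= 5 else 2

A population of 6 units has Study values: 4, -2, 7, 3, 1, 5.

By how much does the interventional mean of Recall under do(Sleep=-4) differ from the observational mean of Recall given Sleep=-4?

Under do(Sleep=-4), Sleep's equation is replaced by Sleep=-4 for every unit. Per-unit Recall: -8, -2, -11, -7, -5, -9. Mean = -7.
Conditioning on Sleep=-4 selects the 2 unit(s) with Study ∈ {7, 5}. Their Recall values: -11, -9. Mean = -10.
Difference = -7 − (-10) = 3.

3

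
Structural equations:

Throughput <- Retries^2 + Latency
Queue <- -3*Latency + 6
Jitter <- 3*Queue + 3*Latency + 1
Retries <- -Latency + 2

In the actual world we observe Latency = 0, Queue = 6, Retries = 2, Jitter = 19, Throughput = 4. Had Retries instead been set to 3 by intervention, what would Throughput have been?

do(Retries=3) replaces the equation Retries <- -Latency + 2 with the constant Retries = 3.
Throughput = Retries^2 + Latency  [with Retries=3, Latency=0]  = 9

9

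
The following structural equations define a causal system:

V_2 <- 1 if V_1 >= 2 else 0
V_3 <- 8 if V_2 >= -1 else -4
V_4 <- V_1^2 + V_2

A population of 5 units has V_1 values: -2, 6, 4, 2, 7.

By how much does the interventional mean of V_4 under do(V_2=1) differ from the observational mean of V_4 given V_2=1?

-4.45

do(V_2=1) breaks V_2's dependence on V_1. With V_2=1 fixed, V_4 across the units is 5, 37, 17, 5, 50, mean 22.8.
Conditioning on V_2=1 selects the 4 unit(s) with V_1 ∈ {6, 4, 2, 7}. Their V_4 values: 37, 17, 5, 50. Mean = 27.25.
Difference = 22.8 − 27.25 = -4.45.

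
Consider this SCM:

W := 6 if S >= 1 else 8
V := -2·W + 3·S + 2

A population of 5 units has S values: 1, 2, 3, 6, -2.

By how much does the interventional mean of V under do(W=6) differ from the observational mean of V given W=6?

Under do(W=6), W's equation is replaced by W=6 for every unit. Per-unit V: -7, -4, -1, 8, -16. Mean = -4.
E[V|W=6] averages over only the 4 units with W=6 (S = 1, 2, 3, 6): V = -7, -4, -1, 8, mean -1.
Difference = -4 − (-1) = -3.

-3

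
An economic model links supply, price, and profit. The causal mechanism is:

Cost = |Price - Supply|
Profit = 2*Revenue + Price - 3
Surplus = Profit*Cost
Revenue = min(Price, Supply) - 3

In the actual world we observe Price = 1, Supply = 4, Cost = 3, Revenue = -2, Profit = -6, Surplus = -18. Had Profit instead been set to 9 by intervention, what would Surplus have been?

The intervention breaks the incoming arrows to Profit: Profit = 2*Revenue + Price - 3 no longer applies, and Profit = 9.
Cost = |Price - Supply|  [with Price=1, Supply=4]  = 3
Surplus = Profit*Cost  [with Profit=9, Cost=3]  = 27

27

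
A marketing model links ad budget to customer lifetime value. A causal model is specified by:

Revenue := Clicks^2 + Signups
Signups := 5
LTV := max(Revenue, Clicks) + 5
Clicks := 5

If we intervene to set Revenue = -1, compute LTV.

The intervention breaks the incoming arrows to Revenue: Revenue := Clicks^2 + Signups no longer applies, and Revenue = -1.
LTV = max(Revenue, Clicks) + 5  [with Revenue=-1, Clicks=5]  = 10

10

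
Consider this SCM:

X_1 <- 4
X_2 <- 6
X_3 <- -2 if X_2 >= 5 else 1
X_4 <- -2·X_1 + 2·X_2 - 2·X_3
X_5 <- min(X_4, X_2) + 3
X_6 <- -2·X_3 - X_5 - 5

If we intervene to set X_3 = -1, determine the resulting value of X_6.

-12

The intervention breaks the incoming arrows to X_3: X_3 <- -2 if X_2 >= 5 else 1 no longer applies, and X_3 = -1.
X_4 = -2·X_1 + 2·X_2 - 2·X_3  [with X_1=4, X_2=6, X_3=-1]  = 6
X_5 = min(X_4, X_2) + 3  [with X_4=6, X_2=6]  = 9
X_6 = -2·X_3 - X_5 - 5  [with X_3=-1, X_5=9]  = -12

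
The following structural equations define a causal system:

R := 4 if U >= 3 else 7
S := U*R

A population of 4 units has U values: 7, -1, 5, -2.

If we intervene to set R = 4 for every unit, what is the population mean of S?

9

do(R=4) breaks R's dependence on U. With R=4 fixed, S across the units is 28, -4, 20, -8, mean 9.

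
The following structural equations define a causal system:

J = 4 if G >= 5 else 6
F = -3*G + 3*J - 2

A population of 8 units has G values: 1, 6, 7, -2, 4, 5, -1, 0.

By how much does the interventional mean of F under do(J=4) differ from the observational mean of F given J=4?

10.5

Every unit gets J=4 under the intervention. F values become 7, -8, -11, 16, -2, -5, 13, 10; E[F|do(J=4)] = 2.5.
E[F|J=4] averages over only the 3 units with J=4 (G = 6, 7, 5): F = -8, -11, -5, mean -8.
Difference = 2.5 − (-8) = 10.5.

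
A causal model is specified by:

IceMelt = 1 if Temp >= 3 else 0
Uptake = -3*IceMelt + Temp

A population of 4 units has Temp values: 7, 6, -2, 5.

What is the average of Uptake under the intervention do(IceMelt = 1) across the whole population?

The intervention sets IceMelt=1 in all 4 units regardless of Temp. Recomputing Uptake per unit gives 4, 3, -5, 2; average 1.

1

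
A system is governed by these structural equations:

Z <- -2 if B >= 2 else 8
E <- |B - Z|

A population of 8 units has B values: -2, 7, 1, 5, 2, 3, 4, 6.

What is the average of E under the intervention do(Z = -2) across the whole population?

The intervention sets Z=-2 in all 8 units regardless of B. Recomputing E per unit gives 0, 9, 3, 7, 4, 5, 6, 8; average 5.25.

5.25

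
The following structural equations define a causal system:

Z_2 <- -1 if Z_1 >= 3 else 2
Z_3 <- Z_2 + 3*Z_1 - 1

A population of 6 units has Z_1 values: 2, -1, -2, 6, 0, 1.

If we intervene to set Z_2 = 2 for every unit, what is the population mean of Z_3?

4

Every unit gets Z_2=2 under the intervention. Z_3 values become 7, -2, -5, 19, 1, 4; E[Z_3|do(Z_2=2)] = 4.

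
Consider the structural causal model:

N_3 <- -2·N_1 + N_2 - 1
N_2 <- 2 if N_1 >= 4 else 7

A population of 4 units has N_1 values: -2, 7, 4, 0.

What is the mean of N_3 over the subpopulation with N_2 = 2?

-10

E[N_3|N_2=2] averages over only the 2 units with N_2=2 (N_1 = 7, 4): N_3 = -13, -7, mean -10.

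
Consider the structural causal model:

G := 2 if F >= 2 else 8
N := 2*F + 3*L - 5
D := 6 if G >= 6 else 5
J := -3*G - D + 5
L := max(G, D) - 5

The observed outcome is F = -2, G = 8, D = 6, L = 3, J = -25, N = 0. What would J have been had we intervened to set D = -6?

-13

do(D=-6) replaces the equation D := 6 if G >= 6 else 5 with the constant D = -6.
G = 2 if F >= 2 else 8  [with F=-2]  = 8
J = -3*G - D + 5  [with G=8, D=-6]  = -13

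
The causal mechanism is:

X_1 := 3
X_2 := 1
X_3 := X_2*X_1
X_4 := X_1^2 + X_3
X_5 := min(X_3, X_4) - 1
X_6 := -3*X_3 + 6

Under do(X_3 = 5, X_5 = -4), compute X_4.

The joint intervention fixes X_3 = 5, X_5 = -4, removing each variable's own equation.
X_4 = X_1^2 + X_3  [with X_1=3, X_3=5]  = 14

14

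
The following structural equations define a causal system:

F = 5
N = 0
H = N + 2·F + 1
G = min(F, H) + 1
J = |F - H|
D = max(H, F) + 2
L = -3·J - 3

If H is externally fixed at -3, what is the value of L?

The intervention breaks the incoming arrows to H: H = N + 2·F + 1 no longer applies, and H = -3.
J = |F - H|  [with F=5, H=-3]  = 8
L = -3·J - 3  [with J=8]  = -27

-27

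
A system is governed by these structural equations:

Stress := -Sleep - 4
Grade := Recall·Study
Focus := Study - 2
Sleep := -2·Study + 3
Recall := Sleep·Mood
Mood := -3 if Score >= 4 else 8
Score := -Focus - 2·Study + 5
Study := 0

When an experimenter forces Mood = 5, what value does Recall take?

15

Intervening sets Mood = 5 and removes its equation (Mood := -3 if Score >= 4 else 8).
Sleep = -2·Study + 3  [with Study=0]  = 3
Recall = Sleep·Mood  [with Sleep=3, Mood=5]  = 15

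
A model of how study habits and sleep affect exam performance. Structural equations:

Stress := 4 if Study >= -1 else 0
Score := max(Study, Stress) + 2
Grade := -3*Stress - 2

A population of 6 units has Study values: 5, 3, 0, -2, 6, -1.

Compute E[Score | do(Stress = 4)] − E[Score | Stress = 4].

do(Stress=4) breaks Stress's dependence on Study. With Stress=4 fixed, Score across the units is 7, 6, 6, 6, 8, 6, mean 6.5.
Observing Stress=4 restricts to units where Stress's equation naturally yields 4: Study ∈ {5, 3, 0, 6, -1}. In that subpopulation Score = 7, 6, 6, 8, 6, mean 6.6.
Difference = 6.5 − 6.6 = -0.1.

-0.1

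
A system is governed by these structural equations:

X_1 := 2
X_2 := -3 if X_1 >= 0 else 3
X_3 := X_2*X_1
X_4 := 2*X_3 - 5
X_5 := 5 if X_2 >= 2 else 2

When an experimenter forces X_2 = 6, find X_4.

Under do(X_2=6), the mechanism X_2 := -3 if X_1 >= 0 else 3 is discarded; X_2 is fixed at 6.
X_3 = X_2*X_1  [with X_2=6, X_1=2]  = 12
X_4 = 2*X_3 - 5  [with X_3=12]  = 19

19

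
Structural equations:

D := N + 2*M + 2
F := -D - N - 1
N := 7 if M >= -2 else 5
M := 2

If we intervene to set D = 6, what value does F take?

The intervention breaks the incoming arrows to D: D := N + 2*M + 2 no longer applies, and D = 6.
N = 7 if M >= -2 else 5  [with M=2]  = 7
F = -D - N - 1  [with D=6, N=7]  = -14

-14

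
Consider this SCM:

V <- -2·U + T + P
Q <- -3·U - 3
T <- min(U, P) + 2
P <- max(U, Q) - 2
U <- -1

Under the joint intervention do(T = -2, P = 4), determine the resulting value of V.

The joint intervention fixes T = -2, P = 4, removing each variable's own equation.
V = -2·U + T + P  [with U=-1, T=-2, P=4]  = 4

4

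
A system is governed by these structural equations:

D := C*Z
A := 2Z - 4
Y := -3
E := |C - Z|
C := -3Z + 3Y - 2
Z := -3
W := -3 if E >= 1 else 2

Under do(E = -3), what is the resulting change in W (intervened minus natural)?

The intervention breaks the incoming arrows to E: E := |C - Z| no longer applies, and E = -3.
W = -3 if E >= 1 else 2  [with E=-3]  = 2
Without intervention: C = -3Z + 3Y - 2  [with Z=-3, Y=-3]  = -2; E = |C - Z|  [with C=-2, Z=-3]  = 1; W = -3 if E >= 1 else 2  [with E=1]  = -3.
Change = 2 − (-3) = 5.

5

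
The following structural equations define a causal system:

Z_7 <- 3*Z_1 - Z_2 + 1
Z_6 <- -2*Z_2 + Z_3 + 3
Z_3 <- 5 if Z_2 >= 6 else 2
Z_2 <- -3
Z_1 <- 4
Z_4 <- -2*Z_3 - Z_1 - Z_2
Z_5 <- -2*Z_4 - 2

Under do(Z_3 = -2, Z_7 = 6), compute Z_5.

Setting Z_3 = -2, Z_7 = 6 by intervention discards those variables' equations.
Z_4 = -2*Z_3 - Z_1 - Z_2  [with Z_3=-2, Z_1=4, Z_2=-3]  = 3
Z_5 = -2*Z_4 - 2  [with Z_4=3]  = -8

-8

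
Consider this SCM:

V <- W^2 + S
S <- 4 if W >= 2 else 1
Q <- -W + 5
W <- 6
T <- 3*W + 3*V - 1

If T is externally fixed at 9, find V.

40

The intervention breaks the incoming arrows to T: T <- 3*W + 3*V - 1 no longer applies, and T = 9.
Since V is not a descendant of the intervened variable, it is unaffected.
S = 4 if W >= 2 else 1  [with W=6]  = 4
V = W^2 + S  [with W=6, S=4]  = 40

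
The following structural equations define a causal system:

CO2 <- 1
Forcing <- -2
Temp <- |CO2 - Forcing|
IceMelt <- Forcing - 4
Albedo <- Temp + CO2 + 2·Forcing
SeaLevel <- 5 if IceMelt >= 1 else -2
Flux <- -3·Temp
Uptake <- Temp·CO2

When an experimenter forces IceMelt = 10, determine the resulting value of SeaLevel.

5

Under do(IceMelt=10), the mechanism IceMelt <- Forcing - 4 is discarded; IceMelt is fixed at 10.
SeaLevel = 5 if IceMelt >= 1 else -2  [with IceMelt=10]  = 5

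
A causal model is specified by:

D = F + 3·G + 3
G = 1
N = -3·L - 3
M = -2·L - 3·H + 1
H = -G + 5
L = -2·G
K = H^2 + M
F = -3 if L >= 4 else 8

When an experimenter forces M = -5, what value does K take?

11

do(M=-5) replaces the equation M = -2·L - 3·H + 1 with the constant M = -5.
H = -G + 5  [with G=1]  = 4
K = H^2 + M  [with H=4, M=-5]  = 11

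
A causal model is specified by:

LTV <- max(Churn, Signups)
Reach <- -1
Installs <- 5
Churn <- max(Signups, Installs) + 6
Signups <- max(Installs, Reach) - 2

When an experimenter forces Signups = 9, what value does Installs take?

Under do(Signups=9), the mechanism Signups <- max(Installs, Reach) - 2 is discarded; Signups is fixed at 9.
Since Installs is not a descendant of the intervened variable, it is unaffected.

5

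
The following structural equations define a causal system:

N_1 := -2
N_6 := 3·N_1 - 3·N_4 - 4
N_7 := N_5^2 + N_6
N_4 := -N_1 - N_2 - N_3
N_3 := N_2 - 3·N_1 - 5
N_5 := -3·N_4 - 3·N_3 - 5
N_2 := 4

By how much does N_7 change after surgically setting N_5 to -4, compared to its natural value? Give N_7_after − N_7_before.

15

Under do(N_5=-4), the mechanism N_5 := -3·N_4 - 3·N_3 - 5 is discarded; N_5 is fixed at -4.
N_3 = N_2 - 3·N_1 - 5  [with N_2=4, N_1=-2]  = 5
N_4 = -N_1 - N_2 - N_3  [with N_1=-2, N_2=4, N_3=5]  = -7
N_6 = 3·N_1 - 3·N_4 - 4  [with N_1=-2, N_4=-7]  = 11
N_7 = N_5^2 + N_6  [with N_5=-4, N_6=11]  = 27
Without intervention: N_3 = N_2 - 3·N_1 - 5  [with N_2=4, N_1=-2]  = 5; N_4 = -N_1 - N_2 - N_3  [with N_1=-2, N_2=4, N_3=5]  = -7; N_5 = -3·N_4 - 3·N_3 - 5  [with N_4=-7, N_3=5]  = 1; N_6 = 3·N_1 - 3·N_4 - 4  [with N_1=-2, N_4=-7]  = 11; N_7 = N_5^2 + N_6  [with N_5=1, N_6=11]  = 12.
Change = 27 − 12 = 15.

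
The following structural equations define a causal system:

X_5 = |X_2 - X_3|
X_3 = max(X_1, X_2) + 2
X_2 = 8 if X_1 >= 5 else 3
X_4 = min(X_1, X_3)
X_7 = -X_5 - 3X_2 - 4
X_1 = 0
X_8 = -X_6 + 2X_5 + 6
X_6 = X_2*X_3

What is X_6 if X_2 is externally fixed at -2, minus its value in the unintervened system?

Under do(X_2=-2), the mechanism X_2 = 8 if X_1 >= 5 else 3 is discarded; X_2 is fixed at -2.
X_3 = max(X_1, X_2) + 2  [with X_1=0, X_2=-2]  = 2
X_6 = X_2*X_3  [with X_2=-2, X_3=2]  = -4
Without intervention: X_2 = 8 if X_1 >= 5 else 3  [with X_1=0]  = 3; X_3 = max(X_1, X_2) + 2  [with X_1=0, X_2=3]  = 5; X_6 = X_2*X_3  [with X_2=3, X_3=5]  = 15.
Change = -4 − 15 = -19.

-19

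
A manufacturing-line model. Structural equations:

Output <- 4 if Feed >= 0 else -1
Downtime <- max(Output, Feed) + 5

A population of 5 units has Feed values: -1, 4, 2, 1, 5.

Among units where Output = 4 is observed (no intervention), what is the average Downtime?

9.25

E[Downtime|Output=4] averages over only the 4 units with Output=4 (Feed = 4, 2, 1, 5): Downtime = 9, 9, 9, 10, mean 9.25.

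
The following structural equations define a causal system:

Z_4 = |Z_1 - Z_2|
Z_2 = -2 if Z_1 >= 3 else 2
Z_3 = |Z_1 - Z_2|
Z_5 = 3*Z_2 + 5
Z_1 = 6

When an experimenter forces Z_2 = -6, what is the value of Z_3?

The intervention breaks the incoming arrows to Z_2: Z_2 = -2 if Z_1 >= 3 else 2 no longer applies, and Z_2 = -6.
Z_3 = |Z_1 - Z_2|  [with Z_1=6, Z_2=-6]  = 12

12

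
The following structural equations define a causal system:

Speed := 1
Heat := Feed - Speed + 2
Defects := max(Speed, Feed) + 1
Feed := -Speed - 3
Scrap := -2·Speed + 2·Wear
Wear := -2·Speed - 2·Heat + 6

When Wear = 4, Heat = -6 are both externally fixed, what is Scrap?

The joint intervention fixes Wear = 4, Heat = -6, removing each variable's own equation.
Scrap = -2·Speed + 2·Wear  [with Speed=1, Wear=4]  = 6

6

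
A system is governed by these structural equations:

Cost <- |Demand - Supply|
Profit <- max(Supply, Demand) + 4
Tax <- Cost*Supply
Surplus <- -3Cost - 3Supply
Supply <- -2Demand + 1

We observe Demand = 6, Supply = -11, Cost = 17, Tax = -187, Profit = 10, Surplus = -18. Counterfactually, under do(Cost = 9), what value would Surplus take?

The intervention breaks the incoming arrows to Cost: Cost <- |Demand - Supply| no longer applies, and Cost = 9.
Supply = -2Demand + 1  [with Demand=6]  = -11
Surplus = -3Cost - 3Supply  [with Cost=9, Supply=-11]  = 6

6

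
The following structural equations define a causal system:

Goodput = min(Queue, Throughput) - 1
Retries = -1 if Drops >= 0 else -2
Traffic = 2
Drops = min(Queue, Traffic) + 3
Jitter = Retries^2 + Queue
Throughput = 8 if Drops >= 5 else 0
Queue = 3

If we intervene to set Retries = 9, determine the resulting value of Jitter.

84

Intervening sets Retries = 9 and removes its equation (Retries = -1 if Drops >= 0 else -2).
Jitter = Retries^2 + Queue  [with Retries=9, Queue=3]  = 84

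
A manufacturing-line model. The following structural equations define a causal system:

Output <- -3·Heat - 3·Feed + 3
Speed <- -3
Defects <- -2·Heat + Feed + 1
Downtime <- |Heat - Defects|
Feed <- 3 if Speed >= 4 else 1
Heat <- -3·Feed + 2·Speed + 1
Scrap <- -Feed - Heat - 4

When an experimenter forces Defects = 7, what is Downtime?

The intervention breaks the incoming arrows to Defects: Defects <- -2·Heat + Feed + 1 no longer applies, and Defects = 7.
Feed = 3 if Speed >= 4 else 1  [with Speed=-3]  = 1
Heat = -3·Feed + 2·Speed + 1  [with Feed=1, Speed=-3]  = -8
Downtime = |Heat - Defects|  [with Heat=-8, Defects=7]  = 15

15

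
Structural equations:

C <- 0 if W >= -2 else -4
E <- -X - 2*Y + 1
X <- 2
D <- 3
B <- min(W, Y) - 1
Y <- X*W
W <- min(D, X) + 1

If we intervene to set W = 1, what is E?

-5

do(W=1) replaces the equation W <- min(D, X) + 1 with the constant W = 1.
Y = X*W  [with X=2, W=1]  = 2
E = -X - 2*Y + 1  [with X=2, Y=2]  = -5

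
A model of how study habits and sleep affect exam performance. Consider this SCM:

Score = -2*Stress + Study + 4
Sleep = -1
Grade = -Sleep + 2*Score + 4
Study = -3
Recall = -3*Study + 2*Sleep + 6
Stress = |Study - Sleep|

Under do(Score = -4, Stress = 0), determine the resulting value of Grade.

The joint intervention fixes Score = -4, Stress = 0, removing each variable's own equation.
Grade = -Sleep + 2*Score + 4  [with Sleep=-1, Score=-4]  = -3

-3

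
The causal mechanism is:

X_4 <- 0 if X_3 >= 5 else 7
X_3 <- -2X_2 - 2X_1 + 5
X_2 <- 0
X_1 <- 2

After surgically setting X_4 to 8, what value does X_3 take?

1

Under do(X_4=8), the mechanism X_4 <- 0 if X_3 >= 5 else 7 is discarded; X_4 is fixed at 8.
Since X_3 is not a descendant of the intervened variable, it is unaffected.
X_3 = -2X_2 - 2X_1 + 5  [with X_2=0, X_1=2]  = 1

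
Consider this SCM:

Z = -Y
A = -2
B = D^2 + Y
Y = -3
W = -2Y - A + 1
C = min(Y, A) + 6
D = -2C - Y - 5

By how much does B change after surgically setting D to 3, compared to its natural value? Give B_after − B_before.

-55

The intervention breaks the incoming arrows to D: D = -2C - Y - 5 no longer applies, and D = 3.
B = D^2 + Y  [with D=3, Y=-3]  = 6
Without intervention: C = min(Y, A) + 6  [with Y=-3, A=-2]  = 3; D = -2C - Y - 5  [with C=3, Y=-3]  = -8; B = D^2 + Y  [with D=-8, Y=-3]  = 61.
Change = 6 − 61 = -55.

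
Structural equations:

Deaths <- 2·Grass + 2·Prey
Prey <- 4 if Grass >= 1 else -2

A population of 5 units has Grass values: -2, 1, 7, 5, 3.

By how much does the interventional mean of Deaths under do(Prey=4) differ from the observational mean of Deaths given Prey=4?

-2.4

Under do(Prey=4), Prey's equation is replaced by Prey=4 for every unit. Per-unit Deaths: 4, 10, 22, 18, 14. Mean = 13.6.
Conditioning on Prey=4 selects the 4 unit(s) with Grass ∈ {1, 7, 5, 3}. Their Deaths values: 10, 22, 18, 14. Mean = 16.
Difference = 13.6 − 16 = -2.4.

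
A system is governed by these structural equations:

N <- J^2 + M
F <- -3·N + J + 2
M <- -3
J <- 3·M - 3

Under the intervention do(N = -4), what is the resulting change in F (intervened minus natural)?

435

The intervention breaks the incoming arrows to N: N <- J^2 + M no longer applies, and N = -4.
J = 3·M - 3  [with M=-3]  = -12
F = -3·N + J + 2  [with N=-4, J=-12]  = 2
Without intervention: J = 3·M - 3  [with M=-3]  = -12; N = J^2 + M  [with J=-12, M=-3]  = 141; F = -3·N + J + 2  [with N=141, J=-12]  = -433.
Change = 2 − (-433) = 435.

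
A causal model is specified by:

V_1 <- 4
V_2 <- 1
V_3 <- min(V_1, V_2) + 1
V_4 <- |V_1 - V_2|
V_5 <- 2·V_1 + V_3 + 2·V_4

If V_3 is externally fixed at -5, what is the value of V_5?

do(V_3=-5) replaces the equation V_3 <- min(V_1, V_2) + 1 with the constant V_3 = -5.
V_4 = |V_1 - V_2|  [with V_1=4, V_2=1]  = 3
V_5 = 2·V_1 + V_3 + 2·V_4  [with V_1=4, V_3=-5, V_4=3]  = 9

9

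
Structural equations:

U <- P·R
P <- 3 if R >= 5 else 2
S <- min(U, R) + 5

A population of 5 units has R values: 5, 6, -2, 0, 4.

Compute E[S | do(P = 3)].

6.8

Under do(P=3), P's equation is replaced by P=3 for every unit. Per-unit S: 10, 11, -1, 5, 9. Mean = 6.8.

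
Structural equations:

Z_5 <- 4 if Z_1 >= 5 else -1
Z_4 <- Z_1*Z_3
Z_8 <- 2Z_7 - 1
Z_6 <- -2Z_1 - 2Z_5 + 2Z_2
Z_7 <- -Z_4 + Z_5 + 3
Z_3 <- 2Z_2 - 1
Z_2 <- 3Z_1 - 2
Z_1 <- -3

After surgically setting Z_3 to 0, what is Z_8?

The intervention breaks the incoming arrows to Z_3: Z_3 <- 2Z_2 - 1 no longer applies, and Z_3 = 0.
Z_4 = Z_1*Z_3  [with Z_1=-3, Z_3=0]  = 0
Z_5 = 4 if Z_1 >= 5 else -1  [with Z_1=-3]  = -1
Z_7 = -Z_4 + Z_5 + 3  [with Z_4=0, Z_5=-1]  = 2
Z_8 = 2Z_7 - 1  [with Z_7=2]  = 3

3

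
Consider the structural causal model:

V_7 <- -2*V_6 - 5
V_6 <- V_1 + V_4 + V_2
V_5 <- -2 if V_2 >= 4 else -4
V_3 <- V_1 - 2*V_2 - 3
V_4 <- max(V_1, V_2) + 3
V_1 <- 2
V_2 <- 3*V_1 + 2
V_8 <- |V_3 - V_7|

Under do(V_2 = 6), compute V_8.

26

do(V_2=6) replaces the equation V_2 <- 3*V_1 + 2 with the constant V_2 = 6.
V_3 = V_1 - 2*V_2 - 3  [with V_1=2, V_2=6]  = -13
V_4 = max(V_1, V_2) + 3  [with V_1=2, V_2=6]  = 9
V_6 = V_1 + V_4 + V_2  [with V_1=2, V_4=9, V_2=6]  = 17
V_7 = -2*V_6 - 5  [with V_6=17]  = -39
V_8 = |V_3 - V_7|  [with V_3=-13, V_7=-39]  = 26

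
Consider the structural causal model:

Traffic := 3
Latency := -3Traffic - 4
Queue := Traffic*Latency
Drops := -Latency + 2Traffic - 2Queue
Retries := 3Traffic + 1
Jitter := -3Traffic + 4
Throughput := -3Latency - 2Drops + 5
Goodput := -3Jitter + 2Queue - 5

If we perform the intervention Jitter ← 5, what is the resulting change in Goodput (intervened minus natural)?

Intervening sets Jitter = 5 and removes its equation (Jitter := -3Traffic + 4).
Latency = -3Traffic - 4  [with Traffic=3]  = -13
Queue = Traffic*Latency  [with Traffic=3, Latency=-13]  = -39
Goodput = -3Jitter + 2Queue - 5  [with Jitter=5, Queue=-39]  = -98
Without intervention: Latency = -3Traffic - 4  [with Traffic=3]  = -13; Queue = Traffic*Latency  [with Traffic=3, Latency=-13]  = -39; Jitter = -3Traffic + 4  [with Traffic=3]  = -5; Goodput = -3Jitter + 2Queue - 5  [with Jitter=-5, Queue=-39]  = -68.
Change = -98 − (-68) = -30.

-30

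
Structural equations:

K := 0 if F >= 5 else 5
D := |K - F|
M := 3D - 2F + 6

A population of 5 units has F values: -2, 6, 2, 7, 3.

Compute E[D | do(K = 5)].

Under do(K=5), K's equation is replaced by K=5 for every unit. Per-unit D: 7, 1, 3, 2, 2. Mean = 3.

3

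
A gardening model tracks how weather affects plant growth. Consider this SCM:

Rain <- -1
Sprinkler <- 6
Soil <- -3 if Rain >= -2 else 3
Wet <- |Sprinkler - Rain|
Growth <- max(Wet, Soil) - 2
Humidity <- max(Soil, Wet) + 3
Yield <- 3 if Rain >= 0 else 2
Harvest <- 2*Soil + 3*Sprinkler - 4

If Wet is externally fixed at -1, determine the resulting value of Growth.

-3

Intervening sets Wet = -1 and removes its equation (Wet <- |Sprinkler - Rain|).
Soil = -3 if Rain >= -2 else 3  [with Rain=-1]  = -3
Growth = max(Wet, Soil) - 2  [with Wet=-1, Soil=-3]  = -3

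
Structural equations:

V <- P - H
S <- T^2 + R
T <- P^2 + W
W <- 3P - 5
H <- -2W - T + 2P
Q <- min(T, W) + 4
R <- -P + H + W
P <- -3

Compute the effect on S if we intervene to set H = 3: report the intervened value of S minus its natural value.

-24

The intervention breaks the incoming arrows to H: H <- -2W - T + 2P no longer applies, and H = 3.
W = 3P - 5  [with P=-3]  = -14
T = P^2 + W  [with P=-3, W=-14]  = -5
R = -P + H + W  [with P=-3, H=3, W=-14]  = -8
S = T^2 + R  [with T=-5, R=-8]  = 17
Without intervention: W = 3P - 5  [with P=-3]  = -14; T = P^2 + W  [with P=-3, W=-14]  = -5; H = -2W - T + 2P  [with W=-14, T=-5, P=-3]  = 27; R = -P + H + W  [with P=-3, H=27, W=-14]  = 16; S = T^2 + R  [with T=-5, R=16]  = 41.
Change = 17 − 41 = -24.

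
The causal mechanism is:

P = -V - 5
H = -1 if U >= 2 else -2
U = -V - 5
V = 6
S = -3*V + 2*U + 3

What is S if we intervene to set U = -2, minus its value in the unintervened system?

do(U=-2) replaces the equation U = -V - 5 with the constant U = -2.
S = -3*V + 2*U + 3  [with V=6, U=-2]  = -19
Without intervention: U = -V - 5  [with V=6]  = -11; S = -3*V + 2*U + 3  [with V=6, U=-11]  = -37.
Change = -19 − (-37) = 18.

18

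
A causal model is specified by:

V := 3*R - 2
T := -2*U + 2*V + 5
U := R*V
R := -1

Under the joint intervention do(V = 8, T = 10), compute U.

-8

The joint intervention fixes V = 8, T = 10, removing each variable's own equation.
U = R*V  [with R=-1, V=8]  = -8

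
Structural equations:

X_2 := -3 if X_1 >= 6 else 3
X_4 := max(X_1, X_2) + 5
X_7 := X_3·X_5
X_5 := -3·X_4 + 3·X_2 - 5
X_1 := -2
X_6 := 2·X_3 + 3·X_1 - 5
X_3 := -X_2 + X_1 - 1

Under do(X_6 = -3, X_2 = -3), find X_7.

Setting X_6 = -3, X_2 = -3 by intervention discards those variables' equations.
X_3 = -X_2 + X_1 - 1  [with X_2=-3, X_1=-2]  = 0
X_4 = max(X_1, X_2) + 5  [with X_1=-2, X_2=-3]  = 3
X_5 = -3·X_4 + 3·X_2 - 5  [with X_4=3, X_2=-3]  = -23
X_7 = X_3·X_5  [with X_3=0, X_5=-23]  = 0

0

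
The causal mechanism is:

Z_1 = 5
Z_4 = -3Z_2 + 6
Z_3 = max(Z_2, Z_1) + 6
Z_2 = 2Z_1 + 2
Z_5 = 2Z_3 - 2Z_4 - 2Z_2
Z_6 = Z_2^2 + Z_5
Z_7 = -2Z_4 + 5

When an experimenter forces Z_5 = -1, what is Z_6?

143

The intervention breaks the incoming arrows to Z_5: Z_5 = 2Z_3 - 2Z_4 - 2Z_2 no longer applies, and Z_5 = -1.
Z_2 = 2Z_1 + 2  [with Z_1=5]  = 12
Z_6 = Z_2^2 + Z_5  [with Z_2=12, Z_5=-1]  = 143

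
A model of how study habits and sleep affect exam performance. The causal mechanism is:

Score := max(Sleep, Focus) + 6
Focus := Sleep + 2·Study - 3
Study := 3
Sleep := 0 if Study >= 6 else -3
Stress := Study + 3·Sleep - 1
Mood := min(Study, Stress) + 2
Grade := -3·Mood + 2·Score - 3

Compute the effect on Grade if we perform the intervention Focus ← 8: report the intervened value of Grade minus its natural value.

16

The intervention breaks the incoming arrows to Focus: Focus := Sleep + 2·Study - 3 no longer applies, and Focus = 8.
Sleep = 0 if Study >= 6 else -3  [with Study=3]  = -3
Stress = Study + 3·Sleep - 1  [with Study=3, Sleep=-3]  = -7
Score = max(Sleep, Focus) + 6  [with Sleep=-3, Focus=8]  = 14
Mood = min(Study, Stress) + 2  [with Study=3, Stress=-7]  = -5
Grade = -3·Mood + 2·Score - 3  [with Mood=-5, Score=14]  = 40
Without intervention: Sleep = 0 if Study >= 6 else -3  [with Study=3]  = -3; Stress = Study + 3·Sleep - 1  [with Study=3, Sleep=-3]  = -7; Focus = Sleep + 2·Study - 3  [with Sleep=-3, Study=3]  = 0; Score = max(Sleep, Focus) + 6  [with Sleep=-3, Focus=0]  = 6; Mood = min(Study, Stress) + 2  [with Study=3, Stress=-7]  = -5; Grade = -3·Mood + 2·Score - 3  [with Mood=-5, Score=6]  = 24.
Change = 40 − 24 = 16.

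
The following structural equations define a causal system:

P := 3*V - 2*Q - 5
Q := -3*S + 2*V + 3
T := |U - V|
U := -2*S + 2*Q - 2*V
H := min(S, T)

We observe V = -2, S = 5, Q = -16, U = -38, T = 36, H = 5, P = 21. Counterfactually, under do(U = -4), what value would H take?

2

Under do(U=-4), the mechanism U := -2*S + 2*Q - 2*V is discarded; U is fixed at -4.
T = |U - V|  [with U=-4, V=-2]  = 2
H = min(S, T)  [with S=5, T=2]  = 2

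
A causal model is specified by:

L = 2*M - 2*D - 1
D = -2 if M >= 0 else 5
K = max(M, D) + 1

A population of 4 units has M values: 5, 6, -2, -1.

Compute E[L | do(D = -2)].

Under do(D=-2), D's equation is replaced by D=-2 for every unit. Per-unit L: 13, 15, -1, 1. Mean = 7.

7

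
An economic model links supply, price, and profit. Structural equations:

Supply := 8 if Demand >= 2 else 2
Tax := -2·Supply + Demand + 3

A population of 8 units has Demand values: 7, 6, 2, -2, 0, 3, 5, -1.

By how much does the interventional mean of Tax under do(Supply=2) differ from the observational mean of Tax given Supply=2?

3.5

The intervention sets Supply=2 in all 8 units regardless of Demand. Recomputing Tax per unit gives 6, 5, 1, -3, -1, 2, 4, -2; average 1.5.
E[Tax|Supply=2] averages over only the 3 units with Supply=2 (Demand = -2, 0, -1): Tax = -3, -1, -2, mean -2.
Difference = 1.5 − (-2) = 3.5.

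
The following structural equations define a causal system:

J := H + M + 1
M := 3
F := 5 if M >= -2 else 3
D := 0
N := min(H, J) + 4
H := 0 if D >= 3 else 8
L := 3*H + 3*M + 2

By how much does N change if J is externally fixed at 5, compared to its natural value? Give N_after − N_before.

-3

Under do(J=5), the mechanism J := H + M + 1 is discarded; J is fixed at 5.
H = 0 if D >= 3 else 8  [with D=0]  = 8
N = min(H, J) + 4  [with H=8, J=5]  = 9
Without intervention: H = 0 if D >= 3 else 8  [with D=0]  = 8; J = H + M + 1  [with H=8, M=3]  = 12; N = min(H, J) + 4  [with H=8, J=12]  = 12.
Change = 9 − 12 = -3.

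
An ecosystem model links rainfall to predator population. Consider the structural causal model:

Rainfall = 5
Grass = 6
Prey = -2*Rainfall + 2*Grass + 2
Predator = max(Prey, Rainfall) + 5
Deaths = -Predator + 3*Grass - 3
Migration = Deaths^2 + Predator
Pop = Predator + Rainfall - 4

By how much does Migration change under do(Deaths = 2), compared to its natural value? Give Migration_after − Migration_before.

The intervention breaks the incoming arrows to Deaths: Deaths = -Predator + 3*Grass - 3 no longer applies, and Deaths = 2.
Prey = -2*Rainfall + 2*Grass + 2  [with Rainfall=5, Grass=6]  = 4
Predator = max(Prey, Rainfall) + 5  [with Prey=4, Rainfall=5]  = 10
Migration = Deaths^2 + Predator  [with Deaths=2, Predator=10]  = 14
Without intervention: Prey = -2*Rainfall + 2*Grass + 2  [with Rainfall=5, Grass=6]  = 4; Predator = max(Prey, Rainfall) + 5  [with Prey=4, Rainfall=5]  = 10; Deaths = -Predator + 3*Grass - 3  [with Predator=10, Grass=6]  = 5; Migration = Deaths^2 + Predator  [with Deaths=5, Predator=10]  = 35.
Change = 14 − 35 = -21.

-21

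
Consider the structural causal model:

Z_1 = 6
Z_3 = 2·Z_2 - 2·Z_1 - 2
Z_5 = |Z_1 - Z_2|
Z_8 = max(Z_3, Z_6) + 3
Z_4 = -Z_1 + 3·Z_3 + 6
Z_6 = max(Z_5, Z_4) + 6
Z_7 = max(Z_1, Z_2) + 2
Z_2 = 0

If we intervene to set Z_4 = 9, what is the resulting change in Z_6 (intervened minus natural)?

3

Under do(Z_4=9), the mechanism Z_4 = -Z_1 + 3·Z_3 + 6 is discarded; Z_4 is fixed at 9.
Z_5 = |Z_1 - Z_2|  [with Z_1=6, Z_2=0]  = 6
Z_6 = max(Z_5, Z_4) + 6  [with Z_5=6, Z_4=9]  = 15
Without intervention: Z_3 = 2·Z_2 - 2·Z_1 - 2  [with Z_2=0, Z_1=6]  = -14; Z_4 = -Z_1 + 3·Z_3 + 6  [with Z_1=6, Z_3=-14]  = -42; Z_5 = |Z_1 - Z_2|  [with Z_1=6, Z_2=0]  = 6; Z_6 = max(Z_5, Z_4) + 6  [with Z_5=6, Z_4=-42]  = 12.
Change = 15 − 12 = 3.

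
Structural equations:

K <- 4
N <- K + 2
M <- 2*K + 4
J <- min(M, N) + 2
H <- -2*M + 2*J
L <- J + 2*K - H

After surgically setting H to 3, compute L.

13

The intervention breaks the incoming arrows to H: H <- -2*M + 2*J no longer applies, and H = 3.
N = K + 2  [with K=4]  = 6
M = 2*K + 4  [with K=4]  = 12
J = min(M, N) + 2  [with M=12, N=6]  = 8
L = J + 2*K - H  [with J=8, K=4, H=3]  = 13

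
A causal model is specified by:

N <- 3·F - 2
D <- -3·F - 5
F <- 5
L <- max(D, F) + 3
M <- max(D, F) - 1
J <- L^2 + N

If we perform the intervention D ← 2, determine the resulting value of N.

The intervention breaks the incoming arrows to D: D <- -3·F - 5 no longer applies, and D = 2.
Since N is not a descendant of the intervened variable, it is unaffected.
N = 3·F - 2  [with F=5]  = 13

13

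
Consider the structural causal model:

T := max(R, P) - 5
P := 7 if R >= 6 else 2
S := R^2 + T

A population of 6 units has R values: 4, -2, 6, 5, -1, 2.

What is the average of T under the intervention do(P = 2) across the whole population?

-1.5

do(P=2) breaks P's dependence on R. With P=2 fixed, T across the units is -1, -3, 1, 0, -3, -3, mean -1.5.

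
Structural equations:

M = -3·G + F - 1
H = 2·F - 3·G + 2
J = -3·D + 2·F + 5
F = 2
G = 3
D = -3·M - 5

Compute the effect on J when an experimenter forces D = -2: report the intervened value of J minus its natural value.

The intervention breaks the incoming arrows to D: D = -3·M - 5 no longer applies, and D = -2.
J = -3·D + 2·F + 5  [with D=-2, F=2]  = 15
Without intervention: M = -3·G + F - 1  [with G=3, F=2]  = -8; D = -3·M - 5  [with M=-8]  = 19; J = -3·D + 2·F + 5  [with D=19, F=2]  = -48.
Change = 15 − (-48) = 63.

63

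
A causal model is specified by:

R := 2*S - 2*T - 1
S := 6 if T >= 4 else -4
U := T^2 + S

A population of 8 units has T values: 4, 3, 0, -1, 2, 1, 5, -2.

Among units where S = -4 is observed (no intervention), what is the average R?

-10

E[R|S=-4] averages over only the 6 units with S=-4 (T = 3, 0, -1, 2, 1, -2): R = -15, -9, -7, -13, -11, -5, mean -10.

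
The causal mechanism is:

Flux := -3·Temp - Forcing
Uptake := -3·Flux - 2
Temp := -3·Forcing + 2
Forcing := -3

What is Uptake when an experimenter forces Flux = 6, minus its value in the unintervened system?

-108

The intervention breaks the incoming arrows to Flux: Flux := -3·Temp - Forcing no longer applies, and Flux = 6.
Uptake = -3·Flux - 2  [with Flux=6]  = -20
Without intervention: Temp = -3·Forcing + 2  [with Forcing=-3]  = 11; Flux = -3·Temp - Forcing  [with Temp=11, Forcing=-3]  = -30; Uptake = -3·Flux - 2  [with Flux=-30]  = 88.
Change = -20 − 88 = -108.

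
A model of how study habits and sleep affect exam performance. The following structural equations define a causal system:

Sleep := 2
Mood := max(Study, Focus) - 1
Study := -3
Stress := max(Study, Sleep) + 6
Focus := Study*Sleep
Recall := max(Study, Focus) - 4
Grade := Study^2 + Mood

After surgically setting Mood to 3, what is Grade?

12

Under do(Mood=3), the mechanism Mood := max(Study, Focus) - 1 is discarded; Mood is fixed at 3.
Grade = Study^2 + Mood  [with Study=-3, Mood=3]  = 12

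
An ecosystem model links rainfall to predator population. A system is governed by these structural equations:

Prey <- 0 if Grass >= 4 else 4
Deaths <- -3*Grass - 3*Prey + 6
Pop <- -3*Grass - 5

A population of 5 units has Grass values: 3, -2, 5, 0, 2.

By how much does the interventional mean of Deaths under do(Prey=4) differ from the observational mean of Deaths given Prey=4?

Under do(Prey=4), Prey's equation is replaced by Prey=4 for every unit. Per-unit Deaths: -15, 0, -21, -6, -12. Mean = -10.8.
Observing Prey=4 restricts to units where Prey's equation naturally yields 4: Grass ∈ {3, -2, 0, 2}. In that subpopulation Deaths = -15, 0, -6, -12, mean -8.25.
Difference = -10.8 − (-8.25) = -2.55.

-2.55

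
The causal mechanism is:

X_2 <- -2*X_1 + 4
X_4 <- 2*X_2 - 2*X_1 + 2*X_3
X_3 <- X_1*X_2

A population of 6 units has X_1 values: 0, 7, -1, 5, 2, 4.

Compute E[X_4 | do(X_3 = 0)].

Under do(X_3=0), X_3's equation is replaced by X_3=0 for every unit. Per-unit X_4: 8, -34, 14, -22, -4, -16. Mean = -9.

-9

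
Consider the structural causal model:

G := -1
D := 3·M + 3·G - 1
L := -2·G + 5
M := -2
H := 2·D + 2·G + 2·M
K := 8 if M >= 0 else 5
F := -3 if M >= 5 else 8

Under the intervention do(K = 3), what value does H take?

Intervening sets K = 3 and removes its equation (K := 8 if M >= 0 else 5).
Since H is not a descendant of the intervened variable, it is unaffected.
D = 3·M + 3·G - 1  [with M=-2, G=-1]  = -10
H = 2·D + 2·G + 2·M  [with D=-10, G=-1, M=-2]  = -26

-26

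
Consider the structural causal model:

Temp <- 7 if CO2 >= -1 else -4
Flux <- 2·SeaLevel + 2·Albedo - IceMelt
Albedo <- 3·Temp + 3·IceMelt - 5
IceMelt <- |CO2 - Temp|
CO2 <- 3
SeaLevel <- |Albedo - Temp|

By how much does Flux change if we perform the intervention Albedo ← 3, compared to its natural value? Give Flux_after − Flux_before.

Under do(Albedo=3), the mechanism Albedo <- 3·Temp + 3·IceMelt - 5 is discarded; Albedo is fixed at 3.
Temp = 7 if CO2 >= -1 else -4  [with CO2=3]  = 7
IceMelt = |CO2 - Temp|  [with CO2=3, Temp=7]  = 4
SeaLevel = |Albedo - Temp|  [with Albedo=3, Temp=7]  = 4
Flux = 2·SeaLevel + 2·Albedo - IceMelt  [with SeaLevel=4, Albedo=3, IceMelt=4]  = 10
Without intervention: Temp = 7 if CO2 >= -1 else -4  [with CO2=3]  = 7; IceMelt = |CO2 - Temp|  [with CO2=3, Temp=7]  = 4; Albedo = 3·Temp + 3·IceMelt - 5  [with Temp=7, IceMelt=4]  = 28; SeaLevel = |Albedo - Temp|  [with Albedo=28, Temp=7]  = 21; Flux = 2·SeaLevel + 2·Albedo - IceMelt  [with SeaLevel=21, Albedo=28, IceMelt=4]  = 94.
Change = 10 − 94 = -84.

-84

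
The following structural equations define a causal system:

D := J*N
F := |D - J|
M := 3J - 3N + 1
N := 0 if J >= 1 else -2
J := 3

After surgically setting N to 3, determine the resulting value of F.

Under do(N=3), the mechanism N := 0 if J >= 1 else -2 is discarded; N is fixed at 3.
D = J*N  [with J=3, N=3]  = 9
F = |D - J|  [with D=9, J=3]  = 6

6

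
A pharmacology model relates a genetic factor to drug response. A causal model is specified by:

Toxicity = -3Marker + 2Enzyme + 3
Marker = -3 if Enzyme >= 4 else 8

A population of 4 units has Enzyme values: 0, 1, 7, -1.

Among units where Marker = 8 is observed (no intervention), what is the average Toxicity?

Conditioning on Marker=8 selects the 3 unit(s) with Enzyme ∈ {0, 1, -1}. Their Toxicity values: -21, -19, -23. Mean = -21.

-21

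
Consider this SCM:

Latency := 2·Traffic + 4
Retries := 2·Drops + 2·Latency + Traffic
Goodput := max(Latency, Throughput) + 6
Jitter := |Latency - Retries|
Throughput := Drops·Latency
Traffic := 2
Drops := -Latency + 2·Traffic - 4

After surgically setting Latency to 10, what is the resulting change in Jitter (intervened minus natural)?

do(Latency=10) replaces the equation Latency := 2·Traffic + 4 with the constant Latency = 10.
Drops = -Latency + 2·Traffic - 4  [with Latency=10, Traffic=2]  = -10
Retries = 2·Drops + 2·Latency + Traffic  [with Drops=-10, Latency=10, Traffic=2]  = 2
Jitter = |Latency - Retries|  [with Latency=10, Retries=2]  = 8
Without intervention: Latency = 2·Traffic + 4  [with Traffic=2]  = 8; Drops = -Latency + 2·Traffic - 4  [with Latency=8, Traffic=2]  = -8; Retries = 2·Drops + 2·Latency + Traffic  [with Drops=-8, Latency=8, Traffic=2]  = 2; Jitter = |Latency - Retries|  [with Latency=8, Retries=2]  = 6.
Change = 8 − 6 = 2.

2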